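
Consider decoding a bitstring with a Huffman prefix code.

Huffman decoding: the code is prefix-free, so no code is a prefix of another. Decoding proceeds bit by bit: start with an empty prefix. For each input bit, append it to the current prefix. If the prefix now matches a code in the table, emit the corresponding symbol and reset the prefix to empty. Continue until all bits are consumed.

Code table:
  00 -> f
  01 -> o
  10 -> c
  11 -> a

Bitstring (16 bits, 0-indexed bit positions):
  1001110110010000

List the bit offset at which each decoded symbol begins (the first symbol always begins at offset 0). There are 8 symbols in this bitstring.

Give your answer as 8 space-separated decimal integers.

Bit 0: prefix='1' (no match yet)
Bit 1: prefix='10' -> emit 'c', reset
Bit 2: prefix='0' (no match yet)
Bit 3: prefix='01' -> emit 'o', reset
Bit 4: prefix='1' (no match yet)
Bit 5: prefix='11' -> emit 'a', reset
Bit 6: prefix='0' (no match yet)
Bit 7: prefix='01' -> emit 'o', reset
Bit 8: prefix='1' (no match yet)
Bit 9: prefix='10' -> emit 'c', reset
Bit 10: prefix='0' (no match yet)
Bit 11: prefix='01' -> emit 'o', reset
Bit 12: prefix='0' (no match yet)
Bit 13: prefix='00' -> emit 'f', reset
Bit 14: prefix='0' (no match yet)
Bit 15: prefix='00' -> emit 'f', reset

Answer: 0 2 4 6 8 10 12 14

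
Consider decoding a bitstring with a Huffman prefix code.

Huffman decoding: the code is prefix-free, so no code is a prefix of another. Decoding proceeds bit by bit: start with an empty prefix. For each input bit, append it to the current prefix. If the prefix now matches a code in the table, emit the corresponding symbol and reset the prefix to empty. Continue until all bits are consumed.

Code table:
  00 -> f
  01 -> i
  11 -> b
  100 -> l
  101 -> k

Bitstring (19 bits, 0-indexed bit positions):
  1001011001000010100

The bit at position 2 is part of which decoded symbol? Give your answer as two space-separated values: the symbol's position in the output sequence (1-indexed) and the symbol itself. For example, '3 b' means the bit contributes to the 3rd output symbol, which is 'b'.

Answer: 1 l

Derivation:
Bit 0: prefix='1' (no match yet)
Bit 1: prefix='10' (no match yet)
Bit 2: prefix='100' -> emit 'l', reset
Bit 3: prefix='1' (no match yet)
Bit 4: prefix='10' (no match yet)
Bit 5: prefix='101' -> emit 'k', reset
Bit 6: prefix='1' (no match yet)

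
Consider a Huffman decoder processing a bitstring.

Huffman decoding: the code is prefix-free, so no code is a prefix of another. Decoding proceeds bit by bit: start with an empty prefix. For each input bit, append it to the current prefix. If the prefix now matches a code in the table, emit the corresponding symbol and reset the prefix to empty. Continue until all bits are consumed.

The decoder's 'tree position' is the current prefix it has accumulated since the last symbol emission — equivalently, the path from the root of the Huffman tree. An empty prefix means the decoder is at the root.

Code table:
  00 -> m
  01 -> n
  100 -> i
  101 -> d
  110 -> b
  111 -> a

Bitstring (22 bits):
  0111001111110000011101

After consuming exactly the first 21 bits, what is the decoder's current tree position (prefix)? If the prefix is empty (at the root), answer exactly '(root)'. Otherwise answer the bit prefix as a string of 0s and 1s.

Bit 0: prefix='0' (no match yet)
Bit 1: prefix='01' -> emit 'n', reset
Bit 2: prefix='1' (no match yet)
Bit 3: prefix='11' (no match yet)
Bit 4: prefix='110' -> emit 'b', reset
Bit 5: prefix='0' (no match yet)
Bit 6: prefix='01' -> emit 'n', reset
Bit 7: prefix='1' (no match yet)
Bit 8: prefix='11' (no match yet)
Bit 9: prefix='111' -> emit 'a', reset
Bit 10: prefix='1' (no match yet)
Bit 11: prefix='11' (no match yet)
Bit 12: prefix='110' -> emit 'b', reset
Bit 13: prefix='0' (no match yet)
Bit 14: prefix='00' -> emit 'm', reset
Bit 15: prefix='0' (no match yet)
Bit 16: prefix='00' -> emit 'm', reset
Bit 17: prefix='1' (no match yet)
Bit 18: prefix='11' (no match yet)
Bit 19: prefix='111' -> emit 'a', reset
Bit 20: prefix='0' (no match yet)

Answer: 0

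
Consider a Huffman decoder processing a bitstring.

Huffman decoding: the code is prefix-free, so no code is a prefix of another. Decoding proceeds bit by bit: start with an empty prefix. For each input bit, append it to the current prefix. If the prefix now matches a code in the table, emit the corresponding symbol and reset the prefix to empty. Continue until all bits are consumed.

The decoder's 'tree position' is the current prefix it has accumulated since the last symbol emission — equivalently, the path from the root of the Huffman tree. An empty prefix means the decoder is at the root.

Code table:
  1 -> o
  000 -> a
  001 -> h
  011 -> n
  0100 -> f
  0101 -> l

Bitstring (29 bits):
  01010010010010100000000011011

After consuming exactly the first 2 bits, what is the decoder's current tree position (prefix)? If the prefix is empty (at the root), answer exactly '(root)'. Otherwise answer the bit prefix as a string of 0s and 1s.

Answer: 01

Derivation:
Bit 0: prefix='0' (no match yet)
Bit 1: prefix='01' (no match yet)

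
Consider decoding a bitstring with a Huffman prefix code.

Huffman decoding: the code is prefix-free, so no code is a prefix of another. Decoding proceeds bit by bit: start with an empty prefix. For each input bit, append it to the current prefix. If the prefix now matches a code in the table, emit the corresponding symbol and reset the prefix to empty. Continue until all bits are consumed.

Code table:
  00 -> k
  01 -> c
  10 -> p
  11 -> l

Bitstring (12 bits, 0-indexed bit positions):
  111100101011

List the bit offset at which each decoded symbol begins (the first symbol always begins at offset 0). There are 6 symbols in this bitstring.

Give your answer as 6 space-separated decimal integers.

Answer: 0 2 4 6 8 10

Derivation:
Bit 0: prefix='1' (no match yet)
Bit 1: prefix='11' -> emit 'l', reset
Bit 2: prefix='1' (no match yet)
Bit 3: prefix='11' -> emit 'l', reset
Bit 4: prefix='0' (no match yet)
Bit 5: prefix='00' -> emit 'k', reset
Bit 6: prefix='1' (no match yet)
Bit 7: prefix='10' -> emit 'p', reset
Bit 8: prefix='1' (no match yet)
Bit 9: prefix='10' -> emit 'p', reset
Bit 10: prefix='1' (no match yet)
Bit 11: prefix='11' -> emit 'l', reset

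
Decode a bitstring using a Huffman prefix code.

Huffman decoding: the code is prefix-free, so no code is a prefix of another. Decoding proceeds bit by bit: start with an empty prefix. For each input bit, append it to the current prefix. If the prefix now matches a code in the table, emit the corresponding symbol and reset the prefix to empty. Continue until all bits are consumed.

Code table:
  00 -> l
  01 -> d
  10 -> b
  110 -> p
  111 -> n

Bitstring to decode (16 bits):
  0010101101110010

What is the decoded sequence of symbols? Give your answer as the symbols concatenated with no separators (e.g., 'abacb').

Bit 0: prefix='0' (no match yet)
Bit 1: prefix='00' -> emit 'l', reset
Bit 2: prefix='1' (no match yet)
Bit 3: prefix='10' -> emit 'b', reset
Bit 4: prefix='1' (no match yet)
Bit 5: prefix='10' -> emit 'b', reset
Bit 6: prefix='1' (no match yet)
Bit 7: prefix='11' (no match yet)
Bit 8: prefix='110' -> emit 'p', reset
Bit 9: prefix='1' (no match yet)
Bit 10: prefix='11' (no match yet)
Bit 11: prefix='111' -> emit 'n', reset
Bit 12: prefix='0' (no match yet)
Bit 13: prefix='00' -> emit 'l', reset
Bit 14: prefix='1' (no match yet)
Bit 15: prefix='10' -> emit 'b', reset

Answer: lbbpnlb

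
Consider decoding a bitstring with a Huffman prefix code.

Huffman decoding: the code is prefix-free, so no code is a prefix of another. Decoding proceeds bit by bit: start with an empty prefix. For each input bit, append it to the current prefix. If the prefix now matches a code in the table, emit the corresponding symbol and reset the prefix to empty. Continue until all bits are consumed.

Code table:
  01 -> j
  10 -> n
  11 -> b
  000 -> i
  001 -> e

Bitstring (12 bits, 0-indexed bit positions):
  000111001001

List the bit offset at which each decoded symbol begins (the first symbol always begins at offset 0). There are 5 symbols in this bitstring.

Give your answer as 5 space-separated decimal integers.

Answer: 0 3 5 7 9

Derivation:
Bit 0: prefix='0' (no match yet)
Bit 1: prefix='00' (no match yet)
Bit 2: prefix='000' -> emit 'i', reset
Bit 3: prefix='1' (no match yet)
Bit 4: prefix='11' -> emit 'b', reset
Bit 5: prefix='1' (no match yet)
Bit 6: prefix='10' -> emit 'n', reset
Bit 7: prefix='0' (no match yet)
Bit 8: prefix='01' -> emit 'j', reset
Bit 9: prefix='0' (no match yet)
Bit 10: prefix='00' (no match yet)
Bit 11: prefix='001' -> emit 'e', reset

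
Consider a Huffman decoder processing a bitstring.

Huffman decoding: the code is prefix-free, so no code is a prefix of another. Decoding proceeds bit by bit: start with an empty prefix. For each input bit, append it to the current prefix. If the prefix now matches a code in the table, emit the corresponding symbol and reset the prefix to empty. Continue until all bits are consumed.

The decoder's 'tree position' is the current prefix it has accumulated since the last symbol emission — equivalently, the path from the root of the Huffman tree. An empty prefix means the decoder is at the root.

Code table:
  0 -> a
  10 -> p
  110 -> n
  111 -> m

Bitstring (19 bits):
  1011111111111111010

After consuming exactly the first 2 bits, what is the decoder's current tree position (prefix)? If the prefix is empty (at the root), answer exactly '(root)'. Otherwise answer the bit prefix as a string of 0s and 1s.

Bit 0: prefix='1' (no match yet)
Bit 1: prefix='10' -> emit 'p', reset

Answer: (root)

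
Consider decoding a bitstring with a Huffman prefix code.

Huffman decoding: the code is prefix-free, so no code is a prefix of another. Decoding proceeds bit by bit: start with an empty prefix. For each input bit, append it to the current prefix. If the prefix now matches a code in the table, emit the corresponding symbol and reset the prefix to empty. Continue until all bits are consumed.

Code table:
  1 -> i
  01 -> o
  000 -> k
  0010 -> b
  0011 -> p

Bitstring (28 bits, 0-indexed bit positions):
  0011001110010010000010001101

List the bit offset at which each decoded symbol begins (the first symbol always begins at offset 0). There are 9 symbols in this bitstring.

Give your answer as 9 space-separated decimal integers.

Answer: 0 4 8 9 13 15 18 22 26

Derivation:
Bit 0: prefix='0' (no match yet)
Bit 1: prefix='00' (no match yet)
Bit 2: prefix='001' (no match yet)
Bit 3: prefix='0011' -> emit 'p', reset
Bit 4: prefix='0' (no match yet)
Bit 5: prefix='00' (no match yet)
Bit 6: prefix='001' (no match yet)
Bit 7: prefix='0011' -> emit 'p', reset
Bit 8: prefix='1' -> emit 'i', reset
Bit 9: prefix='0' (no match yet)
Bit 10: prefix='00' (no match yet)
Bit 11: prefix='001' (no match yet)
Bit 12: prefix='0010' -> emit 'b', reset
Bit 13: prefix='0' (no match yet)
Bit 14: prefix='01' -> emit 'o', reset
Bit 15: prefix='0' (no match yet)
Bit 16: prefix='00' (no match yet)
Bit 17: prefix='000' -> emit 'k', reset
Bit 18: prefix='0' (no match yet)
Bit 19: prefix='00' (no match yet)
Bit 20: prefix='001' (no match yet)
Bit 21: prefix='0010' -> emit 'b', reset
Bit 22: prefix='0' (no match yet)
Bit 23: prefix='00' (no match yet)
Bit 24: prefix='001' (no match yet)
Bit 25: prefix='0011' -> emit 'p', reset
Bit 26: prefix='0' (no match yet)
Bit 27: prefix='01' -> emit 'o', reset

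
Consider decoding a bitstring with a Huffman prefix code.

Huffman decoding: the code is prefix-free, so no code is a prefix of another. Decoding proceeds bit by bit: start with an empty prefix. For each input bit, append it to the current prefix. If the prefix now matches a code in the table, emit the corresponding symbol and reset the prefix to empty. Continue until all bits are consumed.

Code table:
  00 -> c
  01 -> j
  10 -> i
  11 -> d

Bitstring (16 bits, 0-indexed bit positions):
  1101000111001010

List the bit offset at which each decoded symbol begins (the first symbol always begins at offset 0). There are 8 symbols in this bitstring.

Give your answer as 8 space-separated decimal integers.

Bit 0: prefix='1' (no match yet)
Bit 1: prefix='11' -> emit 'd', reset
Bit 2: prefix='0' (no match yet)
Bit 3: prefix='01' -> emit 'j', reset
Bit 4: prefix='0' (no match yet)
Bit 5: prefix='00' -> emit 'c', reset
Bit 6: prefix='0' (no match yet)
Bit 7: prefix='01' -> emit 'j', reset
Bit 8: prefix='1' (no match yet)
Bit 9: prefix='11' -> emit 'd', reset
Bit 10: prefix='0' (no match yet)
Bit 11: prefix='00' -> emit 'c', reset
Bit 12: prefix='1' (no match yet)
Bit 13: prefix='10' -> emit 'i', reset
Bit 14: prefix='1' (no match yet)
Bit 15: prefix='10' -> emit 'i', reset

Answer: 0 2 4 6 8 10 12 14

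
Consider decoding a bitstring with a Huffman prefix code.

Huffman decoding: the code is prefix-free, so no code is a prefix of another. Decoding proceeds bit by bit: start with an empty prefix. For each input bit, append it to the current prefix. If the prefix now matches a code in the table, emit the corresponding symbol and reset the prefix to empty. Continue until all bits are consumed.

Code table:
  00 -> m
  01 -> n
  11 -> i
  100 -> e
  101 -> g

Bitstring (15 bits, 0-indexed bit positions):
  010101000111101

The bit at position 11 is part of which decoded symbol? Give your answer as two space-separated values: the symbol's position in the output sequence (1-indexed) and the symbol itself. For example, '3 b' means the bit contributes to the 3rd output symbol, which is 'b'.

Answer: 6 i

Derivation:
Bit 0: prefix='0' (no match yet)
Bit 1: prefix='01' -> emit 'n', reset
Bit 2: prefix='0' (no match yet)
Bit 3: prefix='01' -> emit 'n', reset
Bit 4: prefix='0' (no match yet)
Bit 5: prefix='01' -> emit 'n', reset
Bit 6: prefix='0' (no match yet)
Bit 7: prefix='00' -> emit 'm', reset
Bit 8: prefix='0' (no match yet)
Bit 9: prefix='01' -> emit 'n', reset
Bit 10: prefix='1' (no match yet)
Bit 11: prefix='11' -> emit 'i', reset
Bit 12: prefix='1' (no match yet)
Bit 13: prefix='10' (no match yet)
Bit 14: prefix='101' -> emit 'g', reset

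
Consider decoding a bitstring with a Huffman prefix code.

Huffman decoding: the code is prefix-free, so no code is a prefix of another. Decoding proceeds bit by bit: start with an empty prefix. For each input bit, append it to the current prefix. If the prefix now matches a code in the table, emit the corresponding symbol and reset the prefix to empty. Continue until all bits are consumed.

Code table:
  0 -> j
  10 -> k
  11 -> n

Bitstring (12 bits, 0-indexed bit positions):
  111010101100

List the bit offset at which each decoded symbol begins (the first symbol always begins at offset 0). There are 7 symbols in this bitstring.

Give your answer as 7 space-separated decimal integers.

Bit 0: prefix='1' (no match yet)
Bit 1: prefix='11' -> emit 'n', reset
Bit 2: prefix='1' (no match yet)
Bit 3: prefix='10' -> emit 'k', reset
Bit 4: prefix='1' (no match yet)
Bit 5: prefix='10' -> emit 'k', reset
Bit 6: prefix='1' (no match yet)
Bit 7: prefix='10' -> emit 'k', reset
Bit 8: prefix='1' (no match yet)
Bit 9: prefix='11' -> emit 'n', reset
Bit 10: prefix='0' -> emit 'j', reset
Bit 11: prefix='0' -> emit 'j', reset

Answer: 0 2 4 6 8 10 11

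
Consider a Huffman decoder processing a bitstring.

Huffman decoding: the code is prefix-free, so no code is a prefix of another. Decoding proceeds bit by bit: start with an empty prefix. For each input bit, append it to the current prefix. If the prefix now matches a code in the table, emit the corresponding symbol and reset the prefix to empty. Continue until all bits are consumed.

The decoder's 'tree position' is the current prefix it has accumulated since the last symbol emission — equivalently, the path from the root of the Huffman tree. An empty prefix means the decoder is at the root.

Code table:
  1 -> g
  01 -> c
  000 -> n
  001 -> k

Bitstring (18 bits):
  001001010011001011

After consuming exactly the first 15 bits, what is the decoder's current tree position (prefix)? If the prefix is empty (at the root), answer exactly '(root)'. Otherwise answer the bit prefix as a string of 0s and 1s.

Answer: (root)

Derivation:
Bit 0: prefix='0' (no match yet)
Bit 1: prefix='00' (no match yet)
Bit 2: prefix='001' -> emit 'k', reset
Bit 3: prefix='0' (no match yet)
Bit 4: prefix='00' (no match yet)
Bit 5: prefix='001' -> emit 'k', reset
Bit 6: prefix='0' (no match yet)
Bit 7: prefix='01' -> emit 'c', reset
Bit 8: prefix='0' (no match yet)
Bit 9: prefix='00' (no match yet)
Bit 10: prefix='001' -> emit 'k', reset
Bit 11: prefix='1' -> emit 'g', reset
Bit 12: prefix='0' (no match yet)
Bit 13: prefix='00' (no match yet)
Bit 14: prefix='001' -> emit 'k', reset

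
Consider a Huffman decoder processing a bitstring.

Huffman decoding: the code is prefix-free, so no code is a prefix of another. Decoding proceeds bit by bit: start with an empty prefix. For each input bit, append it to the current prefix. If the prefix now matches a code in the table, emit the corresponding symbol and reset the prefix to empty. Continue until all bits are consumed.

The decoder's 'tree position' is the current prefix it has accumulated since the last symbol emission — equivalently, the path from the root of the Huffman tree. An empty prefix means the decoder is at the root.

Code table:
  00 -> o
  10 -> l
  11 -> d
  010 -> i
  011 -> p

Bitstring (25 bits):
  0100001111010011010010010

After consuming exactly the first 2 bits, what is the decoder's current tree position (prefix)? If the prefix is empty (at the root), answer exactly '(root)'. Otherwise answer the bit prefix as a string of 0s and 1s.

Bit 0: prefix='0' (no match yet)
Bit 1: prefix='01' (no match yet)

Answer: 01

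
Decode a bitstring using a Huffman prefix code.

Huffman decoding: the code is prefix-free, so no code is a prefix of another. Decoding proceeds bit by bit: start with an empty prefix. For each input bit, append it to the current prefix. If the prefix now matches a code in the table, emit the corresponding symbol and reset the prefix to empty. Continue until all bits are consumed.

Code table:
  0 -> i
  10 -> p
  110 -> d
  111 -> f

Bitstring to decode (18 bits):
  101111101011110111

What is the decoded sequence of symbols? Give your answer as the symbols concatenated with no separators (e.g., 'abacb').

Answer: pfdpfpf

Derivation:
Bit 0: prefix='1' (no match yet)
Bit 1: prefix='10' -> emit 'p', reset
Bit 2: prefix='1' (no match yet)
Bit 3: prefix='11' (no match yet)
Bit 4: prefix='111' -> emit 'f', reset
Bit 5: prefix='1' (no match yet)
Bit 6: prefix='11' (no match yet)
Bit 7: prefix='110' -> emit 'd', reset
Bit 8: prefix='1' (no match yet)
Bit 9: prefix='10' -> emit 'p', reset
Bit 10: prefix='1' (no match yet)
Bit 11: prefix='11' (no match yet)
Bit 12: prefix='111' -> emit 'f', reset
Bit 13: prefix='1' (no match yet)
Bit 14: prefix='10' -> emit 'p', reset
Bit 15: prefix='1' (no match yet)
Bit 16: prefix='11' (no match yet)
Bit 17: prefix='111' -> emit 'f', reset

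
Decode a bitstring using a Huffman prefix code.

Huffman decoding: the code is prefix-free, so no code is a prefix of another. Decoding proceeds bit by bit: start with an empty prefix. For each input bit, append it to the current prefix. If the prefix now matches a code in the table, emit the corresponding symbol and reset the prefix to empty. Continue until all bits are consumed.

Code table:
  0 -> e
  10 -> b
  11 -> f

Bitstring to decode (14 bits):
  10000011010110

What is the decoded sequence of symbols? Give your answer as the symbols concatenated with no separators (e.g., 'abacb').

Bit 0: prefix='1' (no match yet)
Bit 1: prefix='10' -> emit 'b', reset
Bit 2: prefix='0' -> emit 'e', reset
Bit 3: prefix='0' -> emit 'e', reset
Bit 4: prefix='0' -> emit 'e', reset
Bit 5: prefix='0' -> emit 'e', reset
Bit 6: prefix='1' (no match yet)
Bit 7: prefix='11' -> emit 'f', reset
Bit 8: prefix='0' -> emit 'e', reset
Bit 9: prefix='1' (no match yet)
Bit 10: prefix='10' -> emit 'b', reset
Bit 11: prefix='1' (no match yet)
Bit 12: prefix='11' -> emit 'f', reset
Bit 13: prefix='0' -> emit 'e', reset

Answer: beeeefebfe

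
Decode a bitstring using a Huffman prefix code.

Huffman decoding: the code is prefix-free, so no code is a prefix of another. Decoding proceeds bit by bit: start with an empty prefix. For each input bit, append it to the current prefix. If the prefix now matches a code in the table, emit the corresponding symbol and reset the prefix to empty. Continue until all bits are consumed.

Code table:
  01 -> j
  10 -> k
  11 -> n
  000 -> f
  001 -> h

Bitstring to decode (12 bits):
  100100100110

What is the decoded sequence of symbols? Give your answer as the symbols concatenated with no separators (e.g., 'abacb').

Bit 0: prefix='1' (no match yet)
Bit 1: prefix='10' -> emit 'k', reset
Bit 2: prefix='0' (no match yet)
Bit 3: prefix='01' -> emit 'j', reset
Bit 4: prefix='0' (no match yet)
Bit 5: prefix='00' (no match yet)
Bit 6: prefix='001' -> emit 'h', reset
Bit 7: prefix='0' (no match yet)
Bit 8: prefix='00' (no match yet)
Bit 9: prefix='001' -> emit 'h', reset
Bit 10: prefix='1' (no match yet)
Bit 11: prefix='10' -> emit 'k', reset

Answer: kjhhk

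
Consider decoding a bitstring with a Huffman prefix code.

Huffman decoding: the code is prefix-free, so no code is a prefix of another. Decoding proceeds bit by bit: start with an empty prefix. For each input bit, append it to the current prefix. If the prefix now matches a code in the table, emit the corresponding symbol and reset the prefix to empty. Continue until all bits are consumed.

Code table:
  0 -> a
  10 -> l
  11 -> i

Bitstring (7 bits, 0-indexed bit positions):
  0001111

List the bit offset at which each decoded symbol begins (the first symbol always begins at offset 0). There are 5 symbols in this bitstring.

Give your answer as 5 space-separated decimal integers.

Bit 0: prefix='0' -> emit 'a', reset
Bit 1: prefix='0' -> emit 'a', reset
Bit 2: prefix='0' -> emit 'a', reset
Bit 3: prefix='1' (no match yet)
Bit 4: prefix='11' -> emit 'i', reset
Bit 5: prefix='1' (no match yet)
Bit 6: prefix='11' -> emit 'i', reset

Answer: 0 1 2 3 5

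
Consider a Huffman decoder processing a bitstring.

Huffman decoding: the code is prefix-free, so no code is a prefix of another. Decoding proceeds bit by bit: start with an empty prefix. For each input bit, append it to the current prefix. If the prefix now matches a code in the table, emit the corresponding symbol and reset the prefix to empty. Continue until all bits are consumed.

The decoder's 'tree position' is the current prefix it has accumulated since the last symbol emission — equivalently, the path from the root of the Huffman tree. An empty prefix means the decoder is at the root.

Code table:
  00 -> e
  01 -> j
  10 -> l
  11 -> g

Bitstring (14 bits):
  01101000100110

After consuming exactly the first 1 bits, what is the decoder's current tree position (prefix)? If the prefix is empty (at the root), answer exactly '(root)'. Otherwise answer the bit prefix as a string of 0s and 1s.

Answer: 0

Derivation:
Bit 0: prefix='0' (no match yet)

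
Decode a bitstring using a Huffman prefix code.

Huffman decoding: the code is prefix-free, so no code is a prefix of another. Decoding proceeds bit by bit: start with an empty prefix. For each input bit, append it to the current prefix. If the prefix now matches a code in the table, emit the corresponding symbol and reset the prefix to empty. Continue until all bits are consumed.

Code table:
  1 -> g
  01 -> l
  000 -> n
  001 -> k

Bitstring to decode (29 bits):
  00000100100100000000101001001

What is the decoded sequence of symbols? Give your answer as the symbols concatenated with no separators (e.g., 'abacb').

Answer: nkkknnklkk

Derivation:
Bit 0: prefix='0' (no match yet)
Bit 1: prefix='00' (no match yet)
Bit 2: prefix='000' -> emit 'n', reset
Bit 3: prefix='0' (no match yet)
Bit 4: prefix='00' (no match yet)
Bit 5: prefix='001' -> emit 'k', reset
Bit 6: prefix='0' (no match yet)
Bit 7: prefix='00' (no match yet)
Bit 8: prefix='001' -> emit 'k', reset
Bit 9: prefix='0' (no match yet)
Bit 10: prefix='00' (no match yet)
Bit 11: prefix='001' -> emit 'k', reset
Bit 12: prefix='0' (no match yet)
Bit 13: prefix='00' (no match yet)
Bit 14: prefix='000' -> emit 'n', reset
Bit 15: prefix='0' (no match yet)
Bit 16: prefix='00' (no match yet)
Bit 17: prefix='000' -> emit 'n', reset
Bit 18: prefix='0' (no match yet)
Bit 19: prefix='00' (no match yet)
Bit 20: prefix='001' -> emit 'k', reset
Bit 21: prefix='0' (no match yet)
Bit 22: prefix='01' -> emit 'l', reset
Bit 23: prefix='0' (no match yet)
Bit 24: prefix='00' (no match yet)
Bit 25: prefix='001' -> emit 'k', reset
Bit 26: prefix='0' (no match yet)
Bit 27: prefix='00' (no match yet)
Bit 28: prefix='001' -> emit 'k', reset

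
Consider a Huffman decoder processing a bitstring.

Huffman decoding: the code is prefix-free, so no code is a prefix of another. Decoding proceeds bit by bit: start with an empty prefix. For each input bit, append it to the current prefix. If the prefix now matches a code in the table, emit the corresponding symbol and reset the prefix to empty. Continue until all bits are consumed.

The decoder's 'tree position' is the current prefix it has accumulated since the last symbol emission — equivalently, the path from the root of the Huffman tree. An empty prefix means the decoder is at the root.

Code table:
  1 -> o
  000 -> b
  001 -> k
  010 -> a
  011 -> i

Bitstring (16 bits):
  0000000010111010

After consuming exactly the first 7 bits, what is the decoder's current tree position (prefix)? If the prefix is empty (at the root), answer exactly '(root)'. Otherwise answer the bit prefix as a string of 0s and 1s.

Bit 0: prefix='0' (no match yet)
Bit 1: prefix='00' (no match yet)
Bit 2: prefix='000' -> emit 'b', reset
Bit 3: prefix='0' (no match yet)
Bit 4: prefix='00' (no match yet)
Bit 5: prefix='000' -> emit 'b', reset
Bit 6: prefix='0' (no match yet)

Answer: 0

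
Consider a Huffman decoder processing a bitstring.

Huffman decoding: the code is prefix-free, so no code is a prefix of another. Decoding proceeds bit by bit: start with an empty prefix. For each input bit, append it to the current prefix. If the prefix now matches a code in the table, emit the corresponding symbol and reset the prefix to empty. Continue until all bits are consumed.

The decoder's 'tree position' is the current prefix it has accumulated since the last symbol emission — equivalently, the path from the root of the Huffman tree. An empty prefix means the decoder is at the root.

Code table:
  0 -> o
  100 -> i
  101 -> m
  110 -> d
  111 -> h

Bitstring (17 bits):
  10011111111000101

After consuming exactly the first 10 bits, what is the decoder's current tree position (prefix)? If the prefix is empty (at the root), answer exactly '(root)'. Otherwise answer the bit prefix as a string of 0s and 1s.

Bit 0: prefix='1' (no match yet)
Bit 1: prefix='10' (no match yet)
Bit 2: prefix='100' -> emit 'i', reset
Bit 3: prefix='1' (no match yet)
Bit 4: prefix='11' (no match yet)
Bit 5: prefix='111' -> emit 'h', reset
Bit 6: prefix='1' (no match yet)
Bit 7: prefix='11' (no match yet)
Bit 8: prefix='111' -> emit 'h', reset
Bit 9: prefix='1' (no match yet)

Answer: 1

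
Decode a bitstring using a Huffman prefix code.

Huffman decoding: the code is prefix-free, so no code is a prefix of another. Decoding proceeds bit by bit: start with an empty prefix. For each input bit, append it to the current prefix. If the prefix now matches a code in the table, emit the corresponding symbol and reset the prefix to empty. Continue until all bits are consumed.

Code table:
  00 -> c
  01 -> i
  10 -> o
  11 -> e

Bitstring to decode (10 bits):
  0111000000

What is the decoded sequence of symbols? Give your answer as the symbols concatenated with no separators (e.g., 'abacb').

Answer: ieccc

Derivation:
Bit 0: prefix='0' (no match yet)
Bit 1: prefix='01' -> emit 'i', reset
Bit 2: prefix='1' (no match yet)
Bit 3: prefix='11' -> emit 'e', reset
Bit 4: prefix='0' (no match yet)
Bit 5: prefix='00' -> emit 'c', reset
Bit 6: prefix='0' (no match yet)
Bit 7: prefix='00' -> emit 'c', reset
Bit 8: prefix='0' (no match yet)
Bit 9: prefix='00' -> emit 'c', reset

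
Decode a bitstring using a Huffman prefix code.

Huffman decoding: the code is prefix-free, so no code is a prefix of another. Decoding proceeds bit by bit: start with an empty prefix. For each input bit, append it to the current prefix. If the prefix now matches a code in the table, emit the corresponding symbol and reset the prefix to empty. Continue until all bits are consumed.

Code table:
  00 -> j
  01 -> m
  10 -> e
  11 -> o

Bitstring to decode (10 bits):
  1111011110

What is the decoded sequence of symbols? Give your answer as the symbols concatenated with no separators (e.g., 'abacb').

Bit 0: prefix='1' (no match yet)
Bit 1: prefix='11' -> emit 'o', reset
Bit 2: prefix='1' (no match yet)
Bit 3: prefix='11' -> emit 'o', reset
Bit 4: prefix='0' (no match yet)
Bit 5: prefix='01' -> emit 'm', reset
Bit 6: prefix='1' (no match yet)
Bit 7: prefix='11' -> emit 'o', reset
Bit 8: prefix='1' (no match yet)
Bit 9: prefix='10' -> emit 'e', reset

Answer: oomoe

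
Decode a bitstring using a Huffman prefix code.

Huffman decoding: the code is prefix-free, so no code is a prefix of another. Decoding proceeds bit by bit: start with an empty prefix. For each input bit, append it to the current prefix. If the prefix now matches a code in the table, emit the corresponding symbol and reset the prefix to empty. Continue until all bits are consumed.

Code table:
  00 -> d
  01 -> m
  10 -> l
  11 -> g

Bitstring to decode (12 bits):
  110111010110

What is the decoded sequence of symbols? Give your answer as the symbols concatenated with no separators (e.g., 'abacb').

Answer: gmgmml

Derivation:
Bit 0: prefix='1' (no match yet)
Bit 1: prefix='11' -> emit 'g', reset
Bit 2: prefix='0' (no match yet)
Bit 3: prefix='01' -> emit 'm', reset
Bit 4: prefix='1' (no match yet)
Bit 5: prefix='11' -> emit 'g', reset
Bit 6: prefix='0' (no match yet)
Bit 7: prefix='01' -> emit 'm', reset
Bit 8: prefix='0' (no match yet)
Bit 9: prefix='01' -> emit 'm', reset
Bit 10: prefix='1' (no match yet)
Bit 11: prefix='10' -> emit 'l', reset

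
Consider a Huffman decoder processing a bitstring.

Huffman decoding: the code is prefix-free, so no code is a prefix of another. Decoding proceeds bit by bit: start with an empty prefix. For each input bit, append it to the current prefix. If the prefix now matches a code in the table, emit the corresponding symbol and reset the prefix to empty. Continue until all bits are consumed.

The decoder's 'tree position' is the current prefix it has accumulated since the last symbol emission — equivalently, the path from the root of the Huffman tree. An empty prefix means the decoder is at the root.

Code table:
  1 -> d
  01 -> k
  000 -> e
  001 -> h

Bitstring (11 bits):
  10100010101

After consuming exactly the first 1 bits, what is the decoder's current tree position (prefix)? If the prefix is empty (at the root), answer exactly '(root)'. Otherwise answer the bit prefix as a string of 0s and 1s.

Answer: (root)

Derivation:
Bit 0: prefix='1' -> emit 'd', reset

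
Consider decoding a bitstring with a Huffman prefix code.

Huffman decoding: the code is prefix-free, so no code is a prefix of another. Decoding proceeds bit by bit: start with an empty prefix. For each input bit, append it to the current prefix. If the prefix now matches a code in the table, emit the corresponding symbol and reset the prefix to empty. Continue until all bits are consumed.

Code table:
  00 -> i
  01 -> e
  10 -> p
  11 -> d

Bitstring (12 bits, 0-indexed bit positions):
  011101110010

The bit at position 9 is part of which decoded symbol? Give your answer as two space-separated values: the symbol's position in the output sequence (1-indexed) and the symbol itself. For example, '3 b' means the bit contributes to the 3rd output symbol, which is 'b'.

Answer: 5 i

Derivation:
Bit 0: prefix='0' (no match yet)
Bit 1: prefix='01' -> emit 'e', reset
Bit 2: prefix='1' (no match yet)
Bit 3: prefix='11' -> emit 'd', reset
Bit 4: prefix='0' (no match yet)
Bit 5: prefix='01' -> emit 'e', reset
Bit 6: prefix='1' (no match yet)
Bit 7: prefix='11' -> emit 'd', reset
Bit 8: prefix='0' (no match yet)
Bit 9: prefix='00' -> emit 'i', reset
Bit 10: prefix='1' (no match yet)
Bit 11: prefix='10' -> emit 'p', reset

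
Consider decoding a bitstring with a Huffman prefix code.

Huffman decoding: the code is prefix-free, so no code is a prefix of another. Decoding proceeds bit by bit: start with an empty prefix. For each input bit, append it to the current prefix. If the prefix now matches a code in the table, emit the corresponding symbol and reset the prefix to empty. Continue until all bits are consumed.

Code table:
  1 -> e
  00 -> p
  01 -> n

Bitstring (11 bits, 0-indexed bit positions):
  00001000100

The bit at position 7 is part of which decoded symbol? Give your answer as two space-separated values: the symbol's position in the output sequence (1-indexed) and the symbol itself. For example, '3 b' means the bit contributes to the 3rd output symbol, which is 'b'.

Bit 0: prefix='0' (no match yet)
Bit 1: prefix='00' -> emit 'p', reset
Bit 2: prefix='0' (no match yet)
Bit 3: prefix='00' -> emit 'p', reset
Bit 4: prefix='1' -> emit 'e', reset
Bit 5: prefix='0' (no match yet)
Bit 6: prefix='00' -> emit 'p', reset
Bit 7: prefix='0' (no match yet)
Bit 8: prefix='01' -> emit 'n', reset
Bit 9: prefix='0' (no match yet)
Bit 10: prefix='00' -> emit 'p', reset

Answer: 5 n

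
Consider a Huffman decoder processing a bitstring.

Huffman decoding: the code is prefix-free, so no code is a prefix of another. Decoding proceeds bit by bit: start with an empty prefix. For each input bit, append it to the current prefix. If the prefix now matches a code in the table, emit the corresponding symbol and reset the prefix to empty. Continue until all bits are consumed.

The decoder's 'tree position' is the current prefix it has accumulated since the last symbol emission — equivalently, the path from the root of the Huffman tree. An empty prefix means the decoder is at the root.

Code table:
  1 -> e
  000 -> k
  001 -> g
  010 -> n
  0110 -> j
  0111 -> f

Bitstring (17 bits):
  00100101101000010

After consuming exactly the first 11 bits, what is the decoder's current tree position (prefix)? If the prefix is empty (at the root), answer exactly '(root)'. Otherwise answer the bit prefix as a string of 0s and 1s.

Bit 0: prefix='0' (no match yet)
Bit 1: prefix='00' (no match yet)
Bit 2: prefix='001' -> emit 'g', reset
Bit 3: prefix='0' (no match yet)
Bit 4: prefix='00' (no match yet)
Bit 5: prefix='001' -> emit 'g', reset
Bit 6: prefix='0' (no match yet)
Bit 7: prefix='01' (no match yet)
Bit 8: prefix='011' (no match yet)
Bit 9: prefix='0110' -> emit 'j', reset
Bit 10: prefix='1' -> emit 'e', reset

Answer: (root)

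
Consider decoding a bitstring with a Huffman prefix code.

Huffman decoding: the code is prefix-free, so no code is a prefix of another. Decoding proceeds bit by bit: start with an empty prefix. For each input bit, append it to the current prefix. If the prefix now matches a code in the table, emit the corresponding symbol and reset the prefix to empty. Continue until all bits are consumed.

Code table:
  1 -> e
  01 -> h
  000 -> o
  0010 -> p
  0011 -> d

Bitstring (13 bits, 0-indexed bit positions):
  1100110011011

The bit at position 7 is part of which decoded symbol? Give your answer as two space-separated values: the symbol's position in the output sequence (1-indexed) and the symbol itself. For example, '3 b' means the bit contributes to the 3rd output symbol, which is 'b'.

Answer: 4 d

Derivation:
Bit 0: prefix='1' -> emit 'e', reset
Bit 1: prefix='1' -> emit 'e', reset
Bit 2: prefix='0' (no match yet)
Bit 3: prefix='00' (no match yet)
Bit 4: prefix='001' (no match yet)
Bit 5: prefix='0011' -> emit 'd', reset
Bit 6: prefix='0' (no match yet)
Bit 7: prefix='00' (no match yet)
Bit 8: prefix='001' (no match yet)
Bit 9: prefix='0011' -> emit 'd', reset
Bit 10: prefix='0' (no match yet)
Bit 11: prefix='01' -> emit 'h', reset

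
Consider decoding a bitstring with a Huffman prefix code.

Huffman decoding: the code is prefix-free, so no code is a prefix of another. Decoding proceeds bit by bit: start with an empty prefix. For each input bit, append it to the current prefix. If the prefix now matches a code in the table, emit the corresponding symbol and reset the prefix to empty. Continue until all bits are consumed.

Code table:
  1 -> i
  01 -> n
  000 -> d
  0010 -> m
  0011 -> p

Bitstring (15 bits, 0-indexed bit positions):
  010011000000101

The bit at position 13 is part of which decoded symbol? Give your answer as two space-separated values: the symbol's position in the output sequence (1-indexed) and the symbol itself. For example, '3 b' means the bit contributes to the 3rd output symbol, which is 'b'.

Bit 0: prefix='0' (no match yet)
Bit 1: prefix='01' -> emit 'n', reset
Bit 2: prefix='0' (no match yet)
Bit 3: prefix='00' (no match yet)
Bit 4: prefix='001' (no match yet)
Bit 5: prefix='0011' -> emit 'p', reset
Bit 6: prefix='0' (no match yet)
Bit 7: prefix='00' (no match yet)
Bit 8: prefix='000' -> emit 'd', reset
Bit 9: prefix='0' (no match yet)
Bit 10: prefix='00' (no match yet)
Bit 11: prefix='000' -> emit 'd', reset
Bit 12: prefix='1' -> emit 'i', reset
Bit 13: prefix='0' (no match yet)
Bit 14: prefix='01' -> emit 'n', reset

Answer: 6 n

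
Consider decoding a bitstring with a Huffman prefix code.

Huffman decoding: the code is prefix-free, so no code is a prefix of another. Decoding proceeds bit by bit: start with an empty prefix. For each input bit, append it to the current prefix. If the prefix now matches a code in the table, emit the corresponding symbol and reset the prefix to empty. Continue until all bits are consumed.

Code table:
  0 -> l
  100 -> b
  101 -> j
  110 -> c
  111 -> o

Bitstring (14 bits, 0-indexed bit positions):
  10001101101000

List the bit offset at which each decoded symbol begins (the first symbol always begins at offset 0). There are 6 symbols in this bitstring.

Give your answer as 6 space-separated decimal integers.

Answer: 0 3 4 7 10 13

Derivation:
Bit 0: prefix='1' (no match yet)
Bit 1: prefix='10' (no match yet)
Bit 2: prefix='100' -> emit 'b', reset
Bit 3: prefix='0' -> emit 'l', reset
Bit 4: prefix='1' (no match yet)
Bit 5: prefix='11' (no match yet)
Bit 6: prefix='110' -> emit 'c', reset
Bit 7: prefix='1' (no match yet)
Bit 8: prefix='11' (no match yet)
Bit 9: prefix='110' -> emit 'c', reset
Bit 10: prefix='1' (no match yet)
Bit 11: prefix='10' (no match yet)
Bit 12: prefix='100' -> emit 'b', reset
Bit 13: prefix='0' -> emit 'l', reset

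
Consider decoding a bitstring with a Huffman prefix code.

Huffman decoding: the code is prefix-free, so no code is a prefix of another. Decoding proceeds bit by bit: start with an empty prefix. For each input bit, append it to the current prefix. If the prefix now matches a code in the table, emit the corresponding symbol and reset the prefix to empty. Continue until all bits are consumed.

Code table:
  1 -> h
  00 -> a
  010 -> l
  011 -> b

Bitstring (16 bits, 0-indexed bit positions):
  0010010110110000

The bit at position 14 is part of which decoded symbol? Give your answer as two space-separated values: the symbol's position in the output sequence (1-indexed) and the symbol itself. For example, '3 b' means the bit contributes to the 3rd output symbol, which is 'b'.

Bit 0: prefix='0' (no match yet)
Bit 1: prefix='00' -> emit 'a', reset
Bit 2: prefix='1' -> emit 'h', reset
Bit 3: prefix='0' (no match yet)
Bit 4: prefix='00' -> emit 'a', reset
Bit 5: prefix='1' -> emit 'h', reset
Bit 6: prefix='0' (no match yet)
Bit 7: prefix='01' (no match yet)
Bit 8: prefix='011' -> emit 'b', reset
Bit 9: prefix='0' (no match yet)
Bit 10: prefix='01' (no match yet)
Bit 11: prefix='011' -> emit 'b', reset
Bit 12: prefix='0' (no match yet)
Bit 13: prefix='00' -> emit 'a', reset
Bit 14: prefix='0' (no match yet)
Bit 15: prefix='00' -> emit 'a', reset

Answer: 8 a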